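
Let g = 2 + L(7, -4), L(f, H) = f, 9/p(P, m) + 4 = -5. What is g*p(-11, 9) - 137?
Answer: -146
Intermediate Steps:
p(P, m) = -1 (p(P, m) = 9/(-4 - 5) = 9/(-9) = 9*(-⅑) = -1)
g = 9 (g = 2 + 7 = 9)
g*p(-11, 9) - 137 = 9*(-1) - 137 = -9 - 137 = -146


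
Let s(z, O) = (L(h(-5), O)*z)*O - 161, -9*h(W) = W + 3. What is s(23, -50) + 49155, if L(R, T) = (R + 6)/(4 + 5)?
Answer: 3904114/81 ≈ 48199.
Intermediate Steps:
h(W) = -1/3 - W/9 (h(W) = -(W + 3)/9 = -(3 + W)/9 = -1/3 - W/9)
L(R, T) = 2/3 + R/9 (L(R, T) = (6 + R)/9 = (6 + R)*(1/9) = 2/3 + R/9)
s(z, O) = -161 + 56*O*z/81 (s(z, O) = ((2/3 + (-1/3 - 1/9*(-5))/9)*z)*O - 161 = ((2/3 + (-1/3 + 5/9)/9)*z)*O - 161 = ((2/3 + (1/9)*(2/9))*z)*O - 161 = ((2/3 + 2/81)*z)*O - 161 = (56*z/81)*O - 161 = 56*O*z/81 - 161 = -161 + 56*O*z/81)
s(23, -50) + 49155 = (-161 + (56/81)*(-50)*23) + 49155 = (-161 - 64400/81) + 49155 = -77441/81 + 49155 = 3904114/81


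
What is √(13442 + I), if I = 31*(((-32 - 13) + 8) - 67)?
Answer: √10218 ≈ 101.08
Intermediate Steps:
I = -3224 (I = 31*((-45 + 8) - 67) = 31*(-37 - 67) = 31*(-104) = -3224)
√(13442 + I) = √(13442 - 3224) = √10218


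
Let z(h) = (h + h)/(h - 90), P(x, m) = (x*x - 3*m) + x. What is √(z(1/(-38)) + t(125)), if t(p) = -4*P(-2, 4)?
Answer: √468136482/3421 ≈ 6.3246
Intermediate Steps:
P(x, m) = x + x² - 3*m (P(x, m) = (x² - 3*m) + x = x + x² - 3*m)
t(p) = 40 (t(p) = -4*(-2 + (-2)² - 3*4) = -4*(-2 + 4 - 12) = -4*(-10) = 40)
z(h) = 2*h/(-90 + h) (z(h) = (2*h)/(-90 + h) = 2*h/(-90 + h))
√(z(1/(-38)) + t(125)) = √(2/(-38*(-90 + 1/(-38))) + 40) = √(2*(-1/38)/(-90 - 1/38) + 40) = √(2*(-1/38)/(-3421/38) + 40) = √(2*(-1/38)*(-38/3421) + 40) = √(2/3421 + 40) = √(136842/3421) = √468136482/3421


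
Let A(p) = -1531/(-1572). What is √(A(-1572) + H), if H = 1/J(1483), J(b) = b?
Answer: √1324190994855/1165638 ≈ 0.98722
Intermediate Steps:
A(p) = 1531/1572 (A(p) = -1531*(-1/1572) = 1531/1572)
H = 1/1483 ≈ 0.00067431
√(A(-1572) + H) = √(1531/1572 + 1/1483) = √(2272045/2331276) = √1324190994855/1165638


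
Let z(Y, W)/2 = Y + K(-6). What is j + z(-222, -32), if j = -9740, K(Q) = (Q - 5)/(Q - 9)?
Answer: -152738/15 ≈ -10183.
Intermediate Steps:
K(Q) = (-5 + Q)/(-9 + Q)
z(Y, W) = 22/15 + 2*Y (z(Y, W) = 2*(Y + (-5 - 6)/(-9 - 6)) = 2*(Y - 11/(-15)) = 2*(Y - 1/15*(-11)) = 2*(Y + 11/15) = 2*(11/15 + Y) = 22/15 + 2*Y)
j + z(-222, -32) = -9740 + (22/15 + 2*(-222)) = -9740 + (22/15 - 444) = -9740 - 6638/15 = -152738/15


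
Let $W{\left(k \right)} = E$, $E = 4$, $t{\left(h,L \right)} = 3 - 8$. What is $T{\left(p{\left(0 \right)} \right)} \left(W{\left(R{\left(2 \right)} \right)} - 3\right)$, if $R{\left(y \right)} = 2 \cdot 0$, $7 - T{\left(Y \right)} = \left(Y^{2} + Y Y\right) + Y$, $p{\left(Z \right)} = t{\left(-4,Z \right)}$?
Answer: $-38$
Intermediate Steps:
$t{\left(h,L \right)} = -5$ ($t{\left(h,L \right)} = 3 - 8 = -5$)
$p{\left(Z \right)} = -5$
$T{\left(Y \right)} = 7 - Y - 2 Y^{2}$ ($T{\left(Y \right)} = 7 - \left(\left(Y^{2} + Y Y\right) + Y\right) = 7 - \left(\left(Y^{2} + Y^{2}\right) + Y\right) = 7 - \left(2 Y^{2} + Y\right) = 7 - \left(Y + 2 Y^{2}\right) = 7 - Y - 2 Y^{2}$)
$R{\left(y \right)} = 0$
$W{\left(k \right)} = 4$
$T{\left(p{\left(0 \right)} \right)} \left(W{\left(R{\left(2 \right)} \right)} - 3\right) = \left(7 - -5 - 2 \left(-5\right)^{2}\right) \left(4 - 3\right) = \left(7 + 5 - 50\right) 1 = \left(-38\right) 1 = -38$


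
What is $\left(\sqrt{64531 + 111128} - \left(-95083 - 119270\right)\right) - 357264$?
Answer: $-142911 + \sqrt{175659} \approx -1.4249 \cdot 10^{5}$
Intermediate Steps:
$\left(\sqrt{64531 + 111128} - \left(-95083 - 119270\right)\right) - 357264 = \left(\sqrt{175659} - -214353\right) - 357264 = \left(\sqrt{175659} + 214353\right) - 357264 = \left(214353 + \sqrt{175659}\right) - 357264 = -142911 + \sqrt{175659}$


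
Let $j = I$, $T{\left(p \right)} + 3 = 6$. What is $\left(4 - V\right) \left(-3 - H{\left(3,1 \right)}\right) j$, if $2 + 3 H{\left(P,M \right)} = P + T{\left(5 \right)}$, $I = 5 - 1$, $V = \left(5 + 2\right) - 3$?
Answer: $0$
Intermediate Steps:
$T{\left(p \right)} = 3$ ($T{\left(p \right)} = -3 + 6 = 3$)
$V = 4$ ($V = 7 - 3 = 4$)
$I = 4$ ($I = 5 - 1 = 4$)
$j = 4$
$H{\left(P,M \right)} = \frac{1}{3} + \frac{P}{3}$ ($H{\left(P,M \right)} = - \frac{2}{3} + \frac{P + 3}{3} = - \frac{2}{3} + \frac{3 + P}{3} = - \frac{2}{3} + \left(1 + \frac{P}{3}\right) = \frac{1}{3} + \frac{P}{3}$)
$\left(4 - V\right) \left(-3 - H{\left(3,1 \right)}\right) j = \left(4 - 4\right) \left(-3 - \left(\frac{1}{3} + \frac{1}{3} \cdot 3\right)\right) 4 = \left(4 - 4\right) \left(-3 - \left(\frac{1}{3} + 1\right)\right) 4 = 0 \left(-3 - \frac{4}{3}\right) 4 = 0 \left(- \frac{13}{3}\right) 4 = 0 \cdot 4 = 0$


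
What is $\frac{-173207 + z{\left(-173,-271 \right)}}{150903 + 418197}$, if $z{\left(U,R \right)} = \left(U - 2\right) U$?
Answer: $- \frac{11911}{47425} \approx -0.25115$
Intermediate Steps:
$z{\left(U,R \right)} = U \left(-2 + U\right)$ ($z{\left(U,R \right)} = \left(-2 + U\right) U = U \left(-2 + U\right)$)
$\frac{-173207 + z{\left(-173,-271 \right)}}{150903 + 418197} = \frac{-173207 - 173 \left(-2 - 173\right)}{150903 + 418197} = \frac{-173207 - -30275}{569100} = \left(-173207 + 30275\right) \frac{1}{569100} = \left(-142932\right) \frac{1}{569100} = - \frac{11911}{47425}$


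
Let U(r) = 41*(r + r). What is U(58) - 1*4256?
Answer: 500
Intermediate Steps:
U(r) = 82*r (U(r) = 41*(2*r) = 82*r)
U(58) - 1*4256 = 82*58 - 1*4256 = 4756 - 4256 = 500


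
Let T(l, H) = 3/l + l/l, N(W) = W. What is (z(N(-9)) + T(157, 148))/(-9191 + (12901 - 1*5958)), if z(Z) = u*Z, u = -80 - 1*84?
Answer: -57973/88234 ≈ -0.65704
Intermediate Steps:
u = -164 (u = -80 - 84 = -164)
z(Z) = -164*Z
T(l, H) = 1 + 3/l (T(l, H) = 3/l + 1 = 1 + 3/l)
(z(N(-9)) + T(157, 148))/(-9191 + (12901 - 1*5958)) = (-164*(-9) + (3 + 157)/157)/(-9191 + (12901 - 1*5958)) = (1476 + (1/157)*160)/(-9191 + (12901 - 5958)) = (1476 + 160/157)/(-9191 + 6943) = (231892/157)/(-2248) = (231892/157)*(-1/2248) = -57973/88234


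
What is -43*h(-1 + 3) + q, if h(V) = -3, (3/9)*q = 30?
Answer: 219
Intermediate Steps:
q = 90 (q = 3*30 = 90)
-43*h(-1 + 3) + q = -43*(-3) + 90 = 129 + 90 = 219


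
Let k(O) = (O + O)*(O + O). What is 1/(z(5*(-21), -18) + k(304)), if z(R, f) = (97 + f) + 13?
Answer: 1/369756 ≈ 2.7045e-6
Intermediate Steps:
z(R, f) = 110 + f
k(O) = 4*O**2 (k(O) = (2*O)*(2*O) = 4*O**2)
1/(z(5*(-21), -18) + k(304)) = 1/((110 - 18) + 4*304**2) = 1/(92 + 4*92416) = 1/(92 + 369664) = 1/369756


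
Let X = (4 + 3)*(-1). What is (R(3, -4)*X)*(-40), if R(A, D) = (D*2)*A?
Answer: -6720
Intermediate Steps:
R(A, D) = 2*A*D (R(A, D) = (2*D)*A = 2*A*D)
X = -7 (X = 7*(-1) = -7)
(R(3, -4)*X)*(-40) = ((2*3*(-4))*(-7))*(-40) = -24*(-7)*(-40) = 168*(-40) = -6720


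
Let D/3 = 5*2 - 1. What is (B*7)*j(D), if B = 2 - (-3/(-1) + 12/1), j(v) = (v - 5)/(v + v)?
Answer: -1001/27 ≈ -37.074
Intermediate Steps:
D = 27 (D = 3*(5*2 - 1) = 3*(10 - 1) = 3*9 = 27)
j(v) = (-5 + v)/(2*v) (j(v) = (-5 + v)/((2*v)) = (-5 + v)*(1/(2*v)) = (-5 + v)/(2*v))
B = -13 (B = 2 - (-3*(-1) + 12*1) = 2 - (3 + 12) = 2 - 1*15 = 2 - 15 = -13)
(B*7)*j(D) = (-13*7)*((½)*(-5 + 27)/27) = -91*22/(2*27) = -91*11/27 = -1001/27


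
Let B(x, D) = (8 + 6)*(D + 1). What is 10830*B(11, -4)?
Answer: -454860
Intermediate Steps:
B(x, D) = 14 + 14*D (B(x, D) = 14*(1 + D) = 14 + 14*D)
10830*B(11, -4) = 10830*(14 + 14*(-4)) = 10830*(14 - 56) = 10830*(-42) = -454860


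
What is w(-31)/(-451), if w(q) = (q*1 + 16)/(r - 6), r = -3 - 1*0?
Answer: -5/1353 ≈ -0.0036955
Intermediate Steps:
r = -3 (r = -3 + 0 = -3)
w(q) = -16/9 - q/9 (w(q) = (q*1 + 16)/(-3 - 6) = (q + 16)/(-9) = (16 + q)*(-1/9) = -16/9 - q/9)
w(-31)/(-451) = (-16/9 - 1/9*(-31))/(-451) = (-16/9 + 31/9)*(-1/451) = (5/3)*(-1/451) = -5/1353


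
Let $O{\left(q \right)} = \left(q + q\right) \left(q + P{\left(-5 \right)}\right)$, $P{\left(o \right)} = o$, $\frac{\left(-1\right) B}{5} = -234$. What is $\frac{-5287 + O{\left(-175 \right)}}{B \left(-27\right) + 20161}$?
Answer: $- \frac{57713}{11429} \approx -5.0497$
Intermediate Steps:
$B = 1170$ ($B = \left(-5\right) \left(-234\right) = 1170$)
$O{\left(q \right)} = 2 q \left(-5 + q\right)$ ($O{\left(q \right)} = \left(q + q\right) \left(q - 5\right) = 2 q \left(-5 + q\right)$)
$\frac{-5287 + O{\left(-175 \right)}}{B \left(-27\right) + 20161} = \frac{-5287 + 2 \left(-175\right) \left(-5 - 175\right)}{1170 \left(-27\right) + 20161} = \frac{-5287 + 2 \left(-175\right) \left(-180\right)}{-31590 + 20161} = \frac{-5287 + 63000}{-11429} = 57713 \left(- \frac{1}{11429}\right) = - \frac{57713}{11429}$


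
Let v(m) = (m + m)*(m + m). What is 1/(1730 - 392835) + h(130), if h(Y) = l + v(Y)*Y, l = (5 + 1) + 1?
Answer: 3437033477734/391105 ≈ 8.7880e+6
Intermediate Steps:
v(m) = 4*m² (v(m) = (2*m)*(2*m) = 4*m²)
l = 7 (l = 6 + 1 = 7)
h(Y) = 7 + 4*Y³ (h(Y) = 7 + (4*Y²)*Y = 7 + 4*Y³)
1/(1730 - 392835) + h(130) = 1/(1730 - 392835) + (7 + 4*130³) = 1/(-391105) + (7 + 4*2197000) = -1/391105 + (7 + 8788000) = -1/391105 + 8788007 = 3437033477734/391105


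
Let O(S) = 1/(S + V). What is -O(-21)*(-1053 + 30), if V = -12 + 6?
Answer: -341/9 ≈ -37.889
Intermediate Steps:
V = -6
O(S) = 1/(-6 + S) (O(S) = 1/(S - 6) = 1/(-6 + S))
-O(-21)*(-1053 + 30) = -(-1053 + 30)/(-6 - 21) = -(-1023)/(-27) = -(-1)*(-1023)/27 = -1*341/9 = -341/9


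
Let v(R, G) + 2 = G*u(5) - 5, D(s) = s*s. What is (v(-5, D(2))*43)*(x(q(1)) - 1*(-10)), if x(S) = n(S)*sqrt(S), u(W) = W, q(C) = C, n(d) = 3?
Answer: 7267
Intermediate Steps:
D(s) = s**2
x(S) = 3*sqrt(S)
v(R, G) = -7 + 5*G (v(R, G) = -2 + (G*5 - 5) = -2 + (5*G - 5) = -2 + (-5 + 5*G) = -7 + 5*G)
(v(-5, D(2))*43)*(x(q(1)) - 1*(-10)) = ((-7 + 5*2**2)*43)*(3*sqrt(1) - 1*(-10)) = ((-7 + 5*4)*43)*(3*1 + 10) = ((-7 + 20)*43)*(3 + 10) = (13*43)*13 = 559*13 = 7267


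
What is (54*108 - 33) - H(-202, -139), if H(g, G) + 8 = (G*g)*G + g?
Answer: 3908851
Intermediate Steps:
H(g, G) = -8 + g + g*G² (H(g, G) = -8 + ((G*g)*G + g) = -8 + (g*G² + g) = -8 + (g + g*G²) = -8 + g + g*G²)
(54*108 - 33) - H(-202, -139) = (54*108 - 33) - (-8 - 202 - 202*(-139)²) = (5832 - 33) - (-8 - 202 - 202*19321) = 5799 - (-8 - 202 - 3902842) = 5799 - 1*(-3903052) = 5799 + 3903052 = 3908851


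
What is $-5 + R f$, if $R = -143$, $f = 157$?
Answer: $-22456$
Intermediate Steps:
$-5 + R f = -5 - 22451 = -22456$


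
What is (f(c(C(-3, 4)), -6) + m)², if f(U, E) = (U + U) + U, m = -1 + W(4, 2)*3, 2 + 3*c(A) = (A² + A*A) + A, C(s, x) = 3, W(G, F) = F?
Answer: 576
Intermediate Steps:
c(A) = -⅔ + A/3 + 2*A²/3 (c(A) = -⅔ + ((A² + A*A) + A)/3 = -⅔ + ((A² + A²) + A)/3 = -⅔ + (2*A² + A)/3 = -⅔ + (A + 2*A²)/3 = -⅔ + (A/3 + 2*A²/3) = -⅔ + A/3 + 2*A²/3)
m = 5 (m = -1 + 2*3 = -1 + 6 = 5)
f(U, E) = 3*U (f(U, E) = 2*U + U = 3*U)
(f(c(C(-3, 4)), -6) + m)² = (3*(-⅔ + (⅓)*3 + (⅔)*3²) + 5)² = (3*(-⅔ + 1 + (⅔)*9) + 5)² = (3*(-⅔ + 1 + 6) + 5)² = (3*(19/3) + 5)² = (19 + 5)² = 24² = 576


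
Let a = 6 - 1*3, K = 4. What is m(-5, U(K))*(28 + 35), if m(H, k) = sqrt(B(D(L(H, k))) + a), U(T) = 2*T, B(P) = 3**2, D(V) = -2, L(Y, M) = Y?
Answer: 126*sqrt(3) ≈ 218.24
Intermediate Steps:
B(P) = 9
a = 3 (a = 6 - 3 = 3)
m(H, k) = 2*sqrt(3) (m(H, k) = sqrt(9 + 3) = sqrt(12) = 2*sqrt(3))
m(-5, U(K))*(28 + 35) = (2*sqrt(3))*(28 + 35) = (2*sqrt(3))*63 = 126*sqrt(3)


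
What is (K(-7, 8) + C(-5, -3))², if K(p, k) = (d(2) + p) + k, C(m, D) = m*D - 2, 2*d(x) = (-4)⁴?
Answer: 20164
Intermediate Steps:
d(x) = 128 (d(x) = (½)*(-4)⁴ = (½)*256 = 128)
C(m, D) = -2 + D*m (C(m, D) = D*m - 2 = -2 + D*m)
K(p, k) = 128 + k + p (K(p, k) = (128 + p) + k = 128 + k + p)
(K(-7, 8) + C(-5, -3))² = ((128 + 8 - 7) + (-2 - 3*(-5)))² = (129 + (-2 + 15))² = (129 + 13)² = 142² = 20164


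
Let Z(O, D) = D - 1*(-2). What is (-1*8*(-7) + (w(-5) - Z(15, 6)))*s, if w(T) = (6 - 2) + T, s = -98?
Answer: -4606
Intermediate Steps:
Z(O, D) = 2 + D (Z(O, D) = D + 2 = 2 + D)
w(T) = 4 + T
(-1*8*(-7) + (w(-5) - Z(15, 6)))*s = (-1*8*(-7) + ((4 - 5) - (2 + 6)))*(-98) = (-8*(-7) + (-1 - 1*8))*(-98) = (56 + (-1 - 8))*(-98) = (56 - 9)*(-98) = 47*(-98) = -4606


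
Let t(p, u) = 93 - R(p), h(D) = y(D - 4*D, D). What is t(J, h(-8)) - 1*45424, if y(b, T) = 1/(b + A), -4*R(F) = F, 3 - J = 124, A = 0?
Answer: -181445/4 ≈ -45361.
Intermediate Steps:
J = -121 (J = 3 - 1*124 = 3 - 124 = -121)
R(F) = -F/4
y(b, T) = 1/b (y(b, T) = 1/(b + 0) = 1/b)
h(D) = -1/(3*D) (h(D) = 1/(D - 4*D) = 1/(-3*D) = -1/(3*D))
t(p, u) = 93 + p/4 (t(p, u) = 93 - (-1)*p/4 = 93 + p/4)
t(J, h(-8)) - 1*45424 = (93 + (1/4)*(-121)) - 1*45424 = (93 - 121/4) - 45424 = 251/4 - 45424 = -181445/4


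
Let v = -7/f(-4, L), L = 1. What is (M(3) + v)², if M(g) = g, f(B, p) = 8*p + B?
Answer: 25/16 ≈ 1.5625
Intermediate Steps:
f(B, p) = B + 8*p
v = -7/4 (v = -7/(-4 + 8*1) = -7/(-4 + 8) = -7/4 ≈ -1.7500)
(M(3) + v)² = (3 - 7/4)² = (5/4)² = 25/16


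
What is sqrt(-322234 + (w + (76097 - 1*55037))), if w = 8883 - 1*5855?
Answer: I*sqrt(298146) ≈ 546.03*I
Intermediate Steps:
w = 3028 (w = 8883 - 5855 = 3028)
sqrt(-322234 + (w + (76097 - 1*55037))) = sqrt(-322234 + (3028 + (76097 - 1*55037))) = sqrt(-322234 + (3028 + (76097 - 55037))) = sqrt(-322234 + (3028 + 21060)) = sqrt(-322234 + 24088) = sqrt(-298146) = I*sqrt(298146)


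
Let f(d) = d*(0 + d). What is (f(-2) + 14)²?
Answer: 324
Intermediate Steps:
f(d) = d² (f(d) = d*d = d²)
(f(-2) + 14)² = ((-2)² + 14)² = (4 + 14)² = 18² = 324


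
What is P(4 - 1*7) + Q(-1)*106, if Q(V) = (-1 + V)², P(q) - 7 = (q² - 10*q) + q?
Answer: 467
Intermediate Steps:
P(q) = 7 + q² - 9*q (P(q) = 7 + ((q² - 10*q) + q) = 7 + (q² - 9*q) = 7 + q² - 9*q)
P(4 - 1*7) + Q(-1)*106 = (7 + (4 - 1*7)² - 9*(4 - 1*7)) + (-1 - 1)²*106 = (7 + (4 - 7)² - 9*(4 - 7)) + (-2)²*106 = (7 + (-3)² - 9*(-3)) + 4*106 = (7 + 9 + 27) + 424 = 43 + 424 = 467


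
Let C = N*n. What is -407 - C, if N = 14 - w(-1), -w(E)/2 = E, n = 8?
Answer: -503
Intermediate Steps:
w(E) = -2*E
N = 12 (N = 14 - (-2)*(-1) = 14 - 1*2 = 14 - 2 = 12)
C = 96 (C = 12*8 = 96)
-407 - C = -407 - 1*96 = -407 - 96 = -503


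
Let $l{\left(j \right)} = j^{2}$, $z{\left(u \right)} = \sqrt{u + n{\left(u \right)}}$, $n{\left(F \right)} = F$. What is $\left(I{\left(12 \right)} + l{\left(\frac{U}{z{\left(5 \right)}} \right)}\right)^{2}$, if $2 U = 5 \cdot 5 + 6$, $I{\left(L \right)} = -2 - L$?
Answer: $\frac{160801}{1600} \approx 100.5$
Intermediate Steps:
$U = \frac{31}{2}$ ($U = \frac{5 \cdot 5 + 6}{2} = \frac{25 + 6}{2} = \frac{1}{2} \cdot 31 = \frac{31}{2} \approx 15.5$)
$z{\left(u \right)} = \sqrt{2} \sqrt{u}$ ($z{\left(u \right)} = \sqrt{u + u} = \sqrt{2 u} = \sqrt{2} \sqrt{u}$)
$\left(I{\left(12 \right)} + l{\left(\frac{U}{z{\left(5 \right)}} \right)}\right)^{2} = \left(\left(-2 - 12\right) + \left(\frac{31}{2 \sqrt{2} \sqrt{5}}\right)^{2}\right)^{2} = \left(\left(-2 - 12\right) + \left(\frac{31}{2 \sqrt{10}}\right)^{2}\right)^{2} = \left(-14 + \left(\frac{31 \frac{\sqrt{10}}{10}}{2}\right)^{2}\right)^{2} = \left(-14 + \left(\frac{31 \sqrt{10}}{20}\right)^{2}\right)^{2} = \left(-14 + \frac{961}{40}\right)^{2} = \left(\frac{401}{40}\right)^{2} = \frac{160801}{1600}$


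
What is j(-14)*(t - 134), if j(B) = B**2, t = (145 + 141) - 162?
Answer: -1960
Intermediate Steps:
t = 124 (t = 286 - 162 = 124)
j(-14)*(t - 134) = (-14)**2*(124 - 134) = 196*(-10) = -1960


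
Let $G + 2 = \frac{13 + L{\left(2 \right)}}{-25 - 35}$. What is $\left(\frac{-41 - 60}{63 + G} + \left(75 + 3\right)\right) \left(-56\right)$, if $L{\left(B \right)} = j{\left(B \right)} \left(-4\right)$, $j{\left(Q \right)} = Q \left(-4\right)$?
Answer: $- \frac{1030064}{241} \approx -4274.1$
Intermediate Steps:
$j{\left(Q \right)} = - 4 Q$
$L{\left(B \right)} = 16 B$ ($L{\left(B \right)} = - 4 B \left(-4\right) = 16 B$)
$G = - \frac{11}{4}$ ($G = -2 + \frac{13 + 16 \cdot 2}{-25 - 35} = -2 + \frac{13 + 32}{-60} = -2 + 45 \left(- \frac{1}{60}\right) = -2 - \frac{3}{4} = - \frac{11}{4} \approx -2.75$)
$\left(\frac{-41 - 60}{63 + G} + \left(75 + 3\right)\right) \left(-56\right) = \left(\frac{-41 - 60}{63 - \frac{11}{4}} + \left(75 + 3\right)\right) \left(-56\right) = \left(- \frac{101}{\frac{241}{4}} + 78\right) \left(-56\right) = \left(\left(-101\right) \frac{4}{241} + 78\right) \left(-56\right) = \left(- \frac{404}{241} + 78\right) \left(-56\right) = \frac{18394}{241} \left(-56\right) = - \frac{1030064}{241}$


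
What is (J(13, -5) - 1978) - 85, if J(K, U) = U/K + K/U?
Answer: -134289/65 ≈ -2066.0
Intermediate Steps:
J(K, U) = K/U + U/K
(J(13, -5) - 1978) - 85 = ((13/(-5) - 5/13) - 1978) - 85 = ((13*(-⅕) - 5*1/13) - 1978) - 85 = ((-13/5 - 5/13) - 1978) - 85 = (-194/65 - 1978) - 85 = -128764/65 - 85 = -134289/65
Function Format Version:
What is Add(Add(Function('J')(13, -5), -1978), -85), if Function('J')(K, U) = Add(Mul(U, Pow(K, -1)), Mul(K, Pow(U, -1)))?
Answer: Rational(-134289, 65) ≈ -2066.0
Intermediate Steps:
Function('J')(K, U) = Add(Mul(K, Pow(U, -1)), Mul(U, Pow(K, -1)))
Add(Add(Function('J')(13, -5), -1978), -85) = Add(Add(Add(Mul(13, Pow(-5, -1)), Mul(-5, Pow(13, -1))), -1978), -85) = Add(Add(Add(Mul(13, Rational(-1, 5)), Mul(-5, Rational(1, 13))), -1978), -85) = Add(Add(Add(Rational(-13, 5), Rational(-5, 13)), -1978), -85) = Add(Add(Rational(-194, 65), -1978), -85) = Add(Rational(-128764, 65), -85) = Rational(-134289, 65)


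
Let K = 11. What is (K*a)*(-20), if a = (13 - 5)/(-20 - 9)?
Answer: 1760/29 ≈ 60.690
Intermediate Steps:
a = -8/29 (a = 8/(-29) = 8*(-1/29) = -8/29 ≈ -0.27586)
(K*a)*(-20) = (11*(-8/29))*(-20) = -88/29*(-20) = 1760/29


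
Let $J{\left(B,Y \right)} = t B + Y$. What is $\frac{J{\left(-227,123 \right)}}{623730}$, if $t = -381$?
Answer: $\frac{2887}{20791} \approx 0.13886$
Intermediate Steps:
$J{\left(B,Y \right)} = Y - 381 B$ ($J{\left(B,Y \right)} = - 381 B + Y = Y - 381 B$)
$\frac{J{\left(-227,123 \right)}}{623730} = \frac{123 - -86487}{623730} = \left(123 + 86487\right) \frac{1}{623730} = 86610 \cdot \frac{1}{623730} = \frac{2887}{20791}$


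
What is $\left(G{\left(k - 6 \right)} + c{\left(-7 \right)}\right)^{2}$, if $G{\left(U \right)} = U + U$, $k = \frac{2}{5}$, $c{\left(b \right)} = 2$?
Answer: $\frac{2116}{25} \approx 84.64$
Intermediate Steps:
$k = \frac{2}{5}$ ($k = 2 \cdot \frac{1}{5} = \frac{2}{5} \approx 0.4$)
$G{\left(U \right)} = 2 U$
$\left(G{\left(k - 6 \right)} + c{\left(-7 \right)}\right)^{2} = \left(2 \left(\frac{2}{5} - 6\right) + 2\right)^{2} = \left(2 \left(- \frac{28}{5}\right) + 2\right)^{2} = \left(- \frac{56}{5} + 2\right)^{2} = \left(- \frac{46}{5}\right)^{2} = \frac{2116}{25}$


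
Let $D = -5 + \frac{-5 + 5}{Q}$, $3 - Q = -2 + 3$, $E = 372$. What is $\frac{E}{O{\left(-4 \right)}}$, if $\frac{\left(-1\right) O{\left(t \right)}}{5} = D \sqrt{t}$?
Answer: $- \frac{186 i}{25} \approx - 7.44 i$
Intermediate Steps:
$Q = 2$ ($Q = 3 - \left(-2 + 3\right) = 3 - 1 = 2$)
$D = -5$ ($D = -5 + \frac{-5 + 5}{2} = -5 + 0 \cdot \frac{1}{2} = -5 + 0 = -5$)
$O{\left(t \right)} = 25 \sqrt{t}$ ($O{\left(t \right)} = - 5 \left(- 5 \sqrt{t}\right) = 25 \sqrt{t}$)
$\frac{E}{O{\left(-4 \right)}} = \frac{372}{25 \sqrt{-4}} = \frac{372}{25 \cdot 2 i} = \frac{372}{50 i} = 372 \left(- \frac{i}{50}\right) = - \frac{186 i}{25}$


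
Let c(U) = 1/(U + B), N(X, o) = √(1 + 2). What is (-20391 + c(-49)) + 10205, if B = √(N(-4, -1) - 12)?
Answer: -10186 - 1/(49 - I*√(12 - √3)) ≈ -10186.0 - 0.0013289*I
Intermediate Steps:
N(X, o) = √3
B = √(-12 + √3) (B = √(√3 - 12) = √(-12 + √3) ≈ 3.2044*I)
c(U) = 1/(U + √(-12 + √3))
(-20391 + c(-49)) + 10205 = (-20391 + 1/(-49 + I*√(12 - √3))) + 10205 = -10186 + 1/(-49 + I*√(12 - √3))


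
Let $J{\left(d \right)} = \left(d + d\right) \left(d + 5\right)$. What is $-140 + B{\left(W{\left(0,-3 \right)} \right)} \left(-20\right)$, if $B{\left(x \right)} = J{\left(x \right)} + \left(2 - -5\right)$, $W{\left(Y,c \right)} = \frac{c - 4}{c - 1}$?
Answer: $- \frac{1505}{2} \approx -752.5$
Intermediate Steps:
$W{\left(Y,c \right)} = \frac{-4 + c}{-1 + c}$
$J{\left(d \right)} = 2 d \left(5 + d\right)$
$B{\left(x \right)} = 7 + 2 x \left(5 + x\right)$ ($B{\left(x \right)} = 2 x \left(5 + x\right) + \left(2 - -5\right) = 2 x \left(5 + x\right) + \left(2 + 5\right) = 2 x \left(5 + x\right) + 7 = 7 + 2 x \left(5 + x\right)$)
$-140 + B{\left(W{\left(0,-3 \right)} \right)} \left(-20\right) = -140 + \left(7 + 2 \frac{-4 - 3}{-1 - 3} \left(5 + \frac{-4 - 3}{-1 - 3}\right)\right) \left(-20\right) = -140 + \left(7 + 2 \frac{1}{-4} \left(-7\right) \left(5 + \frac{1}{-4} \left(-7\right)\right)\right) \left(-20\right) = -140 + \left(7 + 2 \left(\left(- \frac{1}{4}\right) \left(-7\right)\right) \left(5 - - \frac{7}{4}\right)\right) \left(-20\right) = -140 + \left(7 + 2 \cdot \frac{7}{4} \left(5 + \frac{7}{4}\right)\right) \left(-20\right) = -140 + \left(7 + 2 \cdot \frac{7}{4} \cdot \frac{27}{4}\right) \left(-20\right) = -140 + \left(7 + \frac{189}{8}\right) \left(-20\right) = -140 + \frac{245}{8} \left(-20\right) = -140 - \frac{1225}{2} = - \frac{1505}{2}$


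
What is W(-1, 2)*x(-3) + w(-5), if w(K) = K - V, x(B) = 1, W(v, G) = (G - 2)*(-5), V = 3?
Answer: -8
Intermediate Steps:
W(v, G) = 10 - 5*G (W(v, G) = (-2 + G)*(-5) = 10 - 5*G)
w(K) = -3 + K (w(K) = K - 1*3 = K - 3 = -3 + K)
W(-1, 2)*x(-3) + w(-5) = (10 - 5*2)*1 + (-3 - 5) = (10 - 10)*1 - 8 = 0*1 - 8 = 0 - 8 = -8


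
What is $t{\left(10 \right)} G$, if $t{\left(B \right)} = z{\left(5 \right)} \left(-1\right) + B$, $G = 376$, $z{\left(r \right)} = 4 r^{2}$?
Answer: $-33840$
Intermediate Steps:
$t{\left(B \right)} = -100 + B$ ($t{\left(B \right)} = 4 \cdot 5^{2} \left(-1\right) + B = 4 \cdot 25 \left(-1\right) + B = 100 \left(-1\right) + B = -100 + B$)
$t{\left(10 \right)} G = \left(-100 + 10\right) 376 = \left(-90\right) 376 = -33840$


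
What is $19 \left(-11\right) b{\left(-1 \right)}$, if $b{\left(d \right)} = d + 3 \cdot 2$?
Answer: $-1045$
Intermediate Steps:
$b{\left(d \right)} = 6 + d$ ($b{\left(d \right)} = d + 6 = 6 + d$)
$19 \left(-11\right) b{\left(-1 \right)} = 19 \left(-11\right) \left(6 - 1\right) = \left(-209\right) 5 = -1045$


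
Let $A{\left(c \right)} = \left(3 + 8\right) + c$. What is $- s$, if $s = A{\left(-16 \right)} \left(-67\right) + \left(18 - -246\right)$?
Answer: $-599$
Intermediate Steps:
$A{\left(c \right)} = 11 + c$
$s = 599$ ($s = \left(11 - 16\right) \left(-67\right) + \left(18 - -246\right) = \left(-5\right) \left(-67\right) + \left(18 + 246\right) = 335 + 264 = 599$)
$- s = \left(-1\right) 599 = -599$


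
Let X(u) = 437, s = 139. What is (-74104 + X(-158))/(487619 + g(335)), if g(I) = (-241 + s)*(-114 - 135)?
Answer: -73667/513017 ≈ -0.14360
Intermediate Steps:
g(I) = 25398 (g(I) = (-241 + 139)*(-114 - 135) = -102*(-249) = 25398)
(-74104 + X(-158))/(487619 + g(335)) = (-74104 + 437)/(487619 + 25398) = -73667/513017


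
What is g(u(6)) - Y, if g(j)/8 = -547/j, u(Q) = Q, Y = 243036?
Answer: -731296/3 ≈ -2.4377e+5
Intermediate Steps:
g(j) = -4376/j (g(j) = 8*(-547/j) = -4376/j)
g(u(6)) - Y = -4376/6 - 1*243036 = -4376*⅙ - 243036 = -2188/3 - 243036 = -731296/3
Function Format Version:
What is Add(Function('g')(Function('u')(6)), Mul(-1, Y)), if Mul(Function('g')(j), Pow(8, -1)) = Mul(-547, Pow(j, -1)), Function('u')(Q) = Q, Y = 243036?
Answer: Rational(-731296, 3) ≈ -2.4377e+5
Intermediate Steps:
Function('g')(j) = Mul(-4376, Pow(j, -1)) (Function('g')(j) = Mul(8, Mul(-547, Pow(j, -1))) = Mul(-4376, Pow(j, -1)))
Add(Function('g')(Function('u')(6)), Mul(-1, Y)) = Add(Mul(-4376, Pow(6, -1)), Mul(-1, 243036)) = Add(Mul(-4376, Rational(1, 6)), -243036) = Add(Rational(-2188, 3), -243036) = Rational(-731296, 3)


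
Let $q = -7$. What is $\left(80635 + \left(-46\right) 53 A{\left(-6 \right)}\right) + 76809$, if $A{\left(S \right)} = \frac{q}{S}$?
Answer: $\frac{463799}{3} \approx 1.546 \cdot 10^{5}$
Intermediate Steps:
$A{\left(S \right)} = - \frac{7}{S}$
$\left(80635 + \left(-46\right) 53 A{\left(-6 \right)}\right) + 76809 = \left(80635 + \left(-46\right) 53 \left(- \frac{7}{-6}\right)\right) + 76809 = \left(80635 - 2438 \left(\left(-7\right) \left(- \frac{1}{6}\right)\right)\right) + 76809 = \left(80635 - \frac{8533}{3}\right) + 76809 = \frac{233372}{3} + 76809 = \frac{463799}{3}$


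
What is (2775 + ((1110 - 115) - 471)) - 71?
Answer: 3228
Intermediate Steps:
(2775 + ((1110 - 115) - 471)) - 71 = (2775 + (995 - 471)) - 71 = (2775 + 524) - 71 = 3299 - 71 = 3228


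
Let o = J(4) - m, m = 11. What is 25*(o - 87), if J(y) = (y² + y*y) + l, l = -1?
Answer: -1675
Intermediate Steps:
J(y) = -1 + 2*y² (J(y) = (y² + y*y) - 1 = (y² + y²) - 1 = 2*y² - 1 = -1 + 2*y²)
o = 20 (o = (-1 + 2*4²) - 1*11 = (-1 + 2*16) - 11 = (-1 + 32) - 11 = 31 - 11 = 20)
25*(o - 87) = 25*(20 - 87) = 25*(-67) = -1675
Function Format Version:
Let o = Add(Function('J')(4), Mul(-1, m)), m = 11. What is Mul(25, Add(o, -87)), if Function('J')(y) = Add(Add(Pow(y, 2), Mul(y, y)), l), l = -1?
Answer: -1675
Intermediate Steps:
Function('J')(y) = Add(-1, Mul(2, Pow(y, 2))) (Function('J')(y) = Add(Add(Pow(y, 2), Mul(y, y)), -1) = Add(Add(Pow(y, 2), Pow(y, 2)), -1) = Add(Mul(2, Pow(y, 2)), -1) = Add(-1, Mul(2, Pow(y, 2))))
o = 20 (o = Add(Add(-1, Mul(2, Pow(4, 2))), Mul(-1, 11)) = Add(Add(-1, Mul(2, 16)), -11) = Add(Add(-1, 32), -11) = Add(31, -11) = 20)
Mul(25, Add(o, -87)) = Mul(25, Add(20, -87)) = Mul(25, -67) = -1675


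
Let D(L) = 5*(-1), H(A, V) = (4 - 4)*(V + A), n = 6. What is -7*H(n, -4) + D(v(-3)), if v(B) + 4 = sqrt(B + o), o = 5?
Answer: -5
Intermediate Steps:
H(A, V) = 0 (H(A, V) = 0*(A + V) = 0)
v(B) = -4 + sqrt(5 + B) (v(B) = -4 + sqrt(B + 5) = -4 + sqrt(5 + B))
D(L) = -5
-7*H(n, -4) + D(v(-3)) = -7*0 - 5 = 0 - 5 = -5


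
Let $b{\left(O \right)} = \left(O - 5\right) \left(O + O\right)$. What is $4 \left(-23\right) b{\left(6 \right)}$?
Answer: $-1104$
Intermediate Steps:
$b{\left(O \right)} = 2 O \left(-5 + O\right)$ ($b{\left(O \right)} = \left(-5 + O\right) 2 O = 2 O \left(-5 + O\right)$)
$4 \left(-23\right) b{\left(6 \right)} = 4 \left(-23\right) 2 \cdot 6 \left(-5 + 6\right) = - 92 \cdot 2 \cdot 6 \cdot 1 = \left(-92\right) 12 = -1104$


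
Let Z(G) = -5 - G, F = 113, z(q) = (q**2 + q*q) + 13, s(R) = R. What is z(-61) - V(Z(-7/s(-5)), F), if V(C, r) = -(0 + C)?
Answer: 37243/5 ≈ 7448.6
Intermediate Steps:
z(q) = 13 + 2*q**2 (z(q) = (q**2 + q**2) + 13 = 2*q**2 + 13 = 13 + 2*q**2)
V(C, r) = -C
z(-61) - V(Z(-7/s(-5)), F) = (13 + 2*(-61)**2) - (-1)*(-5 - (-7)/(-5)) = (13 + 2*3721) - (-1)*(-5 - (-7)*(-1)/5) = (13 + 7442) - (-1)*(-5 - 1*7/5) = 7455 - (-1)*(-5 - 7/5) = 7455 - (-1)*(-32)/5 = 7455 - 1*32/5 = 7455 - 32/5 = 37243/5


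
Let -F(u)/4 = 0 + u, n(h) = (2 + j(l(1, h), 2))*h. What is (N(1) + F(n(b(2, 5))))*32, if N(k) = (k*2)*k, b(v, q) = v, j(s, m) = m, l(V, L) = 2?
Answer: -960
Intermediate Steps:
N(k) = 2*k² (N(k) = (2*k)*k = 2*k²)
n(h) = 4*h (n(h) = (2 + 2)*h = 4*h)
F(u) = -4*u (F(u) = -4*(0 + u) = -4*u)
(N(1) + F(n(b(2, 5))))*32 = (2*1² - 16*2)*32 = (2*1 - 4*8)*32 = (2 - 32)*32 = -30*32 = -960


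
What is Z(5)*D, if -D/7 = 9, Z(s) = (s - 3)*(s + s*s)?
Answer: -3780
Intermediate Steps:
Z(s) = (-3 + s)*(s + s²)
D = -63 (D = -7*9 = -63)
Z(5)*D = (5*(-3 + 5² - 2*5))*(-63) = (5*(-3 + 25 - 10))*(-63) = (5*12)*(-63) = 60*(-63) = -3780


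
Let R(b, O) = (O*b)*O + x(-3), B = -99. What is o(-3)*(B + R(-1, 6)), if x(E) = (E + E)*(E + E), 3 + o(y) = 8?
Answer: -495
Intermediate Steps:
o(y) = 5 (o(y) = -3 + 8 = 5)
x(E) = 4*E² (x(E) = (2*E)*(2*E) = 4*E²)
R(b, O) = 36 + b*O² (R(b, O) = (O*b)*O + 4*(-3)² = b*O² + 4*9 = b*O² + 36 = 36 + b*O²)
o(-3)*(B + R(-1, 6)) = 5*(-99 + (36 - 1*6²)) = 5*(-99 + (36 - 1*36)) = 5*(-99 + (36 - 36)) = 5*(-99 + 0) = 5*(-99) = -495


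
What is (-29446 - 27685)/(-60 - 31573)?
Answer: 57131/31633 ≈ 1.8061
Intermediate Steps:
(-29446 - 27685)/(-60 - 31573) = -57131/(-31633) = -57131*(-1/31633) = 57131/31633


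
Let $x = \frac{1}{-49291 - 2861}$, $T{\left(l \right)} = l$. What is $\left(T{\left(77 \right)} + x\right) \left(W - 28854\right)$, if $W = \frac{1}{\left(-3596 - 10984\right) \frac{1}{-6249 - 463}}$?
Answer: $- \frac{52792013824982}{23761755} \approx -2.2217 \cdot 10^{6}$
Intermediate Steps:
$x = - \frac{1}{52152}$ ($x = \frac{1}{-52152} = - \frac{1}{52152} \approx -1.9175 \cdot 10^{-5}$)
$W = \frac{1678}{3645}$ ($W = \frac{1}{\left(-14580\right) \frac{1}{-6712}} = \frac{1}{\left(-14580\right) \left(- \frac{1}{6712}\right)} = \frac{1}{\frac{3645}{1678}} = \frac{1678}{3645} \approx 0.46036$)
$\left(T{\left(77 \right)} + x\right) \left(W - 28854\right) = \left(77 - \frac{1}{52152}\right) \left(\frac{1678}{3645} - 28854\right) = \frac{4015703}{52152} \left(- \frac{105171152}{3645}\right) = - \frac{52792013824982}{23761755}$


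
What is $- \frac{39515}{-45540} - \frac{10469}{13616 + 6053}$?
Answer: $\frac{60092455}{179145252} \approx 0.33544$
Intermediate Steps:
$- \frac{39515}{-45540} - \frac{10469}{13616 + 6053} = \left(-39515\right) \left(- \frac{1}{45540}\right) - \frac{10469}{19669} = \frac{7903}{9108} - \frac{10469}{19669} = \frac{60092455}{179145252}$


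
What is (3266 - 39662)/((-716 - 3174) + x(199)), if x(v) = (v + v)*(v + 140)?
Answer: -9099/32758 ≈ -0.27776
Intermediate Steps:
x(v) = 2*v*(140 + v) (x(v) = (2*v)*(140 + v) = 2*v*(140 + v))
(3266 - 39662)/((-716 - 3174) + x(199)) = (3266 - 39662)/((-716 - 3174) + 2*199*(140 + 199)) = -36396/(-3890 + 2*199*339) = -36396/(-3890 + 134922) = -36396/131032 = -36396*1/131032 = -9099/32758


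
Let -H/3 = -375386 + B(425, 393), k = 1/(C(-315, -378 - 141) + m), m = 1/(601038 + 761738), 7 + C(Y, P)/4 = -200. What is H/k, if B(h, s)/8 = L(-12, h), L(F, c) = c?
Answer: -629611522116933/681388 ≈ -9.2401e+8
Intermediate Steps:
C(Y, P) = -828 (C(Y, P) = -28 + 4*(-200) = -28 - 800 = -828)
m = 1/1362776 ≈ 7.3380e-7
B(h, s) = 8*h
k = -1362776/1128378527 (k = 1/(-828 + 1/1362776) = 1/(-1128378527/1362776) = -1362776/1128378527 ≈ -0.0012077)
H = 1115958 (H = -3*(-375386 + 8*425) = -3*(-375386 + 3400) = -3*(-371986) = 1115958)
H/k = 1115958/(-1362776/1128378527) = 1115958*(-1128378527/1362776) = -629611522116933/681388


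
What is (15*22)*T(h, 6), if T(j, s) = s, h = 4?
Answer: 1980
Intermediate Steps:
(15*22)*T(h, 6) = (15*22)*6 = 330*6 = 1980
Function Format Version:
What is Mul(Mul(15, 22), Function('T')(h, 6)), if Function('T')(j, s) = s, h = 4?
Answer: 1980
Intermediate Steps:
Mul(Mul(15, 22), Function('T')(h, 6)) = Mul(Mul(15, 22), 6) = Mul(330, 6) = 1980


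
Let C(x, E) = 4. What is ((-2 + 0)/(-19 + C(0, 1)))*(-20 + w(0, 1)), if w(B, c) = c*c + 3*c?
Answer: -32/15 ≈ -2.1333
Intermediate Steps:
w(B, c) = c² + 3*c
((-2 + 0)/(-19 + C(0, 1)))*(-20 + w(0, 1)) = ((-2 + 0)/(-19 + 4))*(-20 + 1*(3 + 1)) = (-2/(-15))*(-20 + 1*4) = (-2*(-1/15))*(-20 + 4) = (2/15)*(-16) = -32/15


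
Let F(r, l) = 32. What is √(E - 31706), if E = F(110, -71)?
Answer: I*√31674 ≈ 177.97*I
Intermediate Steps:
E = 32
√(E - 31706) = √(32 - 31706) = √(-31674) = I*√31674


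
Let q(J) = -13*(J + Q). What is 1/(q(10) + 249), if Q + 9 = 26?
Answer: -1/102 ≈ -0.0098039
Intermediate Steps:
Q = 17 (Q = -9 + 26 = 17)
q(J) = -221 - 13*J (q(J) = -13*(J + 17) = -13*(17 + J) = -221 - 13*J)
1/(q(10) + 249) = 1/((-221 - 13*10) + 249) = 1/((-221 - 130) + 249) = 1/(-351 + 249) = 1/(-102) = -1/102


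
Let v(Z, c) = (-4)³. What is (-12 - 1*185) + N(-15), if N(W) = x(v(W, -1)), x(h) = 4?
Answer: -193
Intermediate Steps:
v(Z, c) = -64
N(W) = 4
(-12 - 1*185) + N(-15) = (-12 - 1*185) + 4 = (-12 - 185) + 4 = -197 + 4 = -193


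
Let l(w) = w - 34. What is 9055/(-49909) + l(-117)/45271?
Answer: -417465164/2259430339 ≈ -0.18477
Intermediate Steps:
l(w) = -34 + w
9055/(-49909) + l(-117)/45271 = 9055/(-49909) + (-34 - 117)/45271 = 9055*(-1/49909) - 151*1/45271 = -9055/49909 - 151/45271 = -417465164/2259430339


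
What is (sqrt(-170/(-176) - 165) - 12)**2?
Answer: (528 - I*sqrt(317570))**2/1936 ≈ -20.034 - 307.38*I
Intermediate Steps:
(sqrt(-170/(-176) - 165) - 12)**2 = (sqrt(-170*(-1/176) - 165) - 12)**2 = (sqrt(85/88 - 165) - 12)**2 = (sqrt(-14435/88) - 12)**2 = (I*sqrt(317570)/44 - 12)**2 = (-12 + I*sqrt(317570)/44)**2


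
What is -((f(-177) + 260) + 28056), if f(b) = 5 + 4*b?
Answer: -27613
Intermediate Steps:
-((f(-177) + 260) + 28056) = -(((5 + 4*(-177)) + 260) + 28056) = -(((5 - 708) + 260) + 28056) = -((-703 + 260) + 28056) = -(-443 + 28056) = -1*27613 = -27613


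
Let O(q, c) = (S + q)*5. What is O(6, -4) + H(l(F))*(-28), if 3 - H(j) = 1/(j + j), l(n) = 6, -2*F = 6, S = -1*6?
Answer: -245/3 ≈ -81.667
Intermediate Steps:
S = -6
F = -3 (F = -½*6 = -3)
O(q, c) = -30 + 5*q (O(q, c) = (-6 + q)*5 = -30 + 5*q)
H(j) = 3 - 1/(2*j) (H(j) = 3 - 1/(j + j) = 3 - 1/(2*j))
O(6, -4) + H(l(F))*(-28) = (-30 + 5*6) + (3 - ½/6)*(-28) = (-30 + 30) + (3 - ½*⅙)*(-28) = 0 + (3 - 1/12)*(-28) = 0 + (35/12)*(-28) = 0 - 245/3 = -245/3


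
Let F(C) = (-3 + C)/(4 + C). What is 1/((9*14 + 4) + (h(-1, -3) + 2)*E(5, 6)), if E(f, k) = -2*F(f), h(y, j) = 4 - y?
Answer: 9/1142 ≈ 0.0078809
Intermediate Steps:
F(C) = (-3 + C)/(4 + C)
E(f, k) = -2*(-3 + f)/(4 + f)
1/((9*14 + 4) + (h(-1, -3) + 2)*E(5, 6)) = 1/((9*14 + 4) + ((4 - 1*(-1)) + 2)*(2*(3 - 1*5)/(4 + 5))) = 1/((126 + 4) + ((4 + 1) + 2)*(2*(3 - 5)/9)) = 1/(130 + (5 + 2)*(2*(⅑)*(-2))) = 1/(130 + 7*(-4/9)) = 1/(130 - 28/9) = 1/(1142/9) = 9/1142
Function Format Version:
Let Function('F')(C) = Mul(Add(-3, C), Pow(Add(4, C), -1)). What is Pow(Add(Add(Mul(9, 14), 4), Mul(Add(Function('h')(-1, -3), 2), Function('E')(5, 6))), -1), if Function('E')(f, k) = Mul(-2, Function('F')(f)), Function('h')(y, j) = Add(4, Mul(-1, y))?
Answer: Rational(9, 1142) ≈ 0.0078809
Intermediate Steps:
Function('F')(C) = Mul(Pow(Add(4, C), -1), Add(-3, C))
Function('E')(f, k) = Mul(-2, Pow(Add(4, f), -1), Add(-3, f)) (Function('E')(f, k) = Mul(-2, Mul(Pow(Add(4, f), -1), Add(-3, f))) = Mul(-2, Pow(Add(4, f), -1), Add(-3, f)))
Pow(Add(Add(Mul(9, 14), 4), Mul(Add(Function('h')(-1, -3), 2), Function('E')(5, 6))), -1) = Pow(Add(Add(Mul(9, 14), 4), Mul(Add(Add(4, Mul(-1, -1)), 2), Mul(2, Pow(Add(4, 5), -1), Add(3, Mul(-1, 5))))), -1) = Pow(Add(Add(126, 4), Mul(Add(Add(4, 1), 2), Mul(2, Pow(9, -1), Add(3, -5)))), -1) = Pow(Add(130, Mul(Add(5, 2), Mul(2, Rational(1, 9), -2))), -1) = Pow(Add(130, Mul(7, Rational(-4, 9))), -1) = Pow(Add(130, Rational(-28, 9)), -1) = Pow(Rational(1142, 9), -1) = Rational(9, 1142)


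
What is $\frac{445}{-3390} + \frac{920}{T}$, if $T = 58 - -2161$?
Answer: $\frac{426269}{1504482} \approx 0.28333$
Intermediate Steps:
$T = 2219$ ($T = 58 + 2161 = 2219$)
$\frac{445}{-3390} + \frac{920}{T} = \frac{445}{-3390} + \frac{920}{2219} = 445 \left(- \frac{1}{3390}\right) + 920 \cdot \frac{1}{2219} = - \frac{89}{678} + \frac{920}{2219} = \frac{426269}{1504482}$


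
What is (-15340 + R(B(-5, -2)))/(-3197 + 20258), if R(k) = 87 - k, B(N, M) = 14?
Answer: -5089/5687 ≈ -0.89485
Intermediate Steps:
(-15340 + R(B(-5, -2)))/(-3197 + 20258) = (-15340 + (87 - 1*14))/(-3197 + 20258) = (-15340 + (87 - 14))/17061 = (-15340 + 73)*(1/17061) = -15267*1/17061 = -5089/5687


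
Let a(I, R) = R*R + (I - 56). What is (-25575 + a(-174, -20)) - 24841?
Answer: -50246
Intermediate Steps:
a(I, R) = -56 + I + R² (a(I, R) = R² + (-56 + I) = -56 + I + R²)
(-25575 + a(-174, -20)) - 24841 = (-25575 + (-56 - 174 + (-20)²)) - 24841 = (-25575 + (-56 - 174 + 400)) - 24841 = (-25575 + 170) - 24841 = -25405 - 24841 = -50246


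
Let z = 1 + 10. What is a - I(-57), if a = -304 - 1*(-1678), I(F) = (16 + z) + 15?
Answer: 1332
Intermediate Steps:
z = 11
I(F) = 42 (I(F) = (16 + 11) + 15 = 27 + 15 = 42)
a = 1374 (a = -304 + 1678 = 1374)
a - I(-57) = 1374 - 1*42 = 1374 - 42 = 1332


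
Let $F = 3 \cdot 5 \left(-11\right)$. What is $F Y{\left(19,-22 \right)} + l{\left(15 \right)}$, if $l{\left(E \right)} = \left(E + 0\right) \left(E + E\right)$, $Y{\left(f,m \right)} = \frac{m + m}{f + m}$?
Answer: $-1970$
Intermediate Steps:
$Y{\left(f,m \right)} = \frac{2 m}{f + m}$
$l{\left(E \right)} = 2 E^{2}$ ($l{\left(E \right)} = E 2 E = 2 E^{2}$)
$F = -165$ ($F = 15 \left(-11\right) = -165$)
$F Y{\left(19,-22 \right)} + l{\left(15 \right)} = - 165 \cdot 2 \left(-22\right) \frac{1}{19 - 22} + 2 \cdot 15^{2} = - 165 \cdot 2 \left(-22\right) \frac{1}{-3} + 2 \cdot 225 = - 165 \cdot 2 \left(-22\right) \left(- \frac{1}{3}\right) + 450 = \left(-165\right) \frac{44}{3} + 450 = -2420 + 450 = -1970$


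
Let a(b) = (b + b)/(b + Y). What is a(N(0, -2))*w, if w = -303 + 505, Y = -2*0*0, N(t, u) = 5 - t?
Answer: 404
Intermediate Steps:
Y = 0 (Y = 0*0 = 0)
w = 202
a(b) = 2 (a(b) = (b + b)/(b + 0) = (2*b)/b = 2)
a(N(0, -2))*w = 2*202 = 404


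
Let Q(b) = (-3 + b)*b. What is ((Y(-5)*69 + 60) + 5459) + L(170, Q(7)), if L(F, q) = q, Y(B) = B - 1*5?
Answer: 4857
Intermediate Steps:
Y(B) = -5 + B (Y(B) = B - 5 = -5 + B)
Q(b) = b*(-3 + b)
((Y(-5)*69 + 60) + 5459) + L(170, Q(7)) = (((-5 - 5)*69 + 60) + 5459) + 7*(-3 + 7) = ((-10*69 + 60) + 5459) + 7*4 = ((-690 + 60) + 5459) + 28 = (-630 + 5459) + 28 = 4829 + 28 = 4857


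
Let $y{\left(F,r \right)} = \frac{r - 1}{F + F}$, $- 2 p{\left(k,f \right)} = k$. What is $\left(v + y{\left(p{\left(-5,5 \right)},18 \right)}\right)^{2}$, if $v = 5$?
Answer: $\frac{1764}{25} \approx 70.56$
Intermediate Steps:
$p{\left(k,f \right)} = - \frac{k}{2}$
$y{\left(F,r \right)} = \frac{-1 + r}{2 F}$
$\left(v + y{\left(p{\left(-5,5 \right)},18 \right)}\right)^{2} = \left(5 + \frac{-1 + 18}{2 \left(\left(- \frac{1}{2}\right) \left(-5\right)\right)}\right)^{2} = \left(5 + \frac{1}{2} \frac{1}{\frac{5}{2}} \cdot 17\right)^{2} = \left(5 + \frac{1}{2} \cdot \frac{2}{5} \cdot 17\right)^{2} = \left(5 + \frac{17}{5}\right)^{2} = \left(\frac{42}{5}\right)^{2} = \frac{1764}{25}$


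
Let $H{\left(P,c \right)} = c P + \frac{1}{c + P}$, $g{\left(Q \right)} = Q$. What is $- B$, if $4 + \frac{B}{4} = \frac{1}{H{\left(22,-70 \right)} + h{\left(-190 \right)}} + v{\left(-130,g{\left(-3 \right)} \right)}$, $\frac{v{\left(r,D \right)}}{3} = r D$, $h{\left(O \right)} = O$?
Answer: $- \frac{387303032}{83041} \approx -4664.0$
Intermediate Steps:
$H{\left(P,c \right)} = \frac{1}{P + c} + P c$ ($H{\left(P,c \right)} = P c + \frac{1}{P + c} = \frac{1}{P + c} + P c$)
$v{\left(r,D \right)} = 3 D r$ ($v{\left(r,D \right)} = 3 r D = 3 D r$)
$B = \frac{387303032}{83041}$ ($B = -16 + 4 \left(\frac{1}{\frac{1 + 22 \left(-70\right)^{2} - 70 \cdot 22^{2}}{22 - 70} - 190} + 3 \left(-3\right) \left(-130\right)\right) = -16 + 4 \left(\frac{1}{\frac{1 + 22 \cdot 4900 - 33880}{-48} - 190} + 1170\right) = -16 + 4 \left(\frac{1}{- \frac{1 + 107800 - 33880}{48} - 190} + 1170\right) = -16 + 4 \left(\frac{1}{\left(- \frac{1}{48}\right) 73921 - 190} + 1170\right) = -16 + 4 \left(\frac{1}{- \frac{73921}{48} - 190} + 1170\right) = -16 + 4 \left(\frac{1}{- \frac{83041}{48}} + 1170\right) = -16 + 4 \left(- \frac{48}{83041} + 1170\right) = -16 + 4 \cdot \frac{97157922}{83041} = -16 + \frac{388631688}{83041} = \frac{387303032}{83041} \approx 4664.0$)
$- B = \left(-1\right) \frac{387303032}{83041} = - \frac{387303032}{83041}$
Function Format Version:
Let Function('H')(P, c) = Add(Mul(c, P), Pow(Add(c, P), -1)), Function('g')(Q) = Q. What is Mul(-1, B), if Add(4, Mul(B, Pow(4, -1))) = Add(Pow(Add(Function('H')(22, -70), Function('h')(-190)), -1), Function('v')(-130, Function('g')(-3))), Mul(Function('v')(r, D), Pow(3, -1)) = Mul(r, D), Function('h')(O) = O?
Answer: Rational(-387303032, 83041) ≈ -4664.0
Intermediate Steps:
Function('H')(P, c) = Add(Pow(Add(P, c), -1), Mul(P, c)) (Function('H')(P, c) = Add(Mul(P, c), Pow(Add(P, c), -1)) = Add(Pow(Add(P, c), -1), Mul(P, c)))
Function('v')(r, D) = Mul(3, D, r) (Function('v')(r, D) = Mul(3, Mul(r, D)) = Mul(3, Mul(D, r)) = Mul(3, D, r))
B = Rational(387303032, 83041) (B = Add(-16, Mul(4, Add(Pow(Add(Mul(Pow(Add(22, -70), -1), Add(1, Mul(22, Pow(-70, 2)), Mul(-70, Pow(22, 2)))), -190), -1), Mul(3, -3, -130)))) = Add(-16, Mul(4, Add(Pow(Add(Mul(Pow(-48, -1), Add(1, Mul(22, 4900), Mul(-70, 484))), -190), -1), 1170))) = Add(-16, Mul(4, Add(Pow(Add(Mul(Rational(-1, 48), Add(1, 107800, -33880)), -190), -1), 1170))) = Add(-16, Mul(4, Add(Pow(Add(Mul(Rational(-1, 48), 73921), -190), -1), 1170))) = Add(-16, Mul(4, Add(Pow(Add(Rational(-73921, 48), -190), -1), 1170))) = Add(-16, Mul(4, Add(Pow(Rational(-83041, 48), -1), 1170))) = Add(-16, Mul(4, Add(Rational(-48, 83041), 1170))) = Add(-16, Mul(4, Rational(97157922, 83041))) = Add(-16, Rational(388631688, 83041)) = Rational(387303032, 83041) ≈ 4664.0)
Mul(-1, B) = Mul(-1, Rational(387303032, 83041)) = Rational(-387303032, 83041)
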